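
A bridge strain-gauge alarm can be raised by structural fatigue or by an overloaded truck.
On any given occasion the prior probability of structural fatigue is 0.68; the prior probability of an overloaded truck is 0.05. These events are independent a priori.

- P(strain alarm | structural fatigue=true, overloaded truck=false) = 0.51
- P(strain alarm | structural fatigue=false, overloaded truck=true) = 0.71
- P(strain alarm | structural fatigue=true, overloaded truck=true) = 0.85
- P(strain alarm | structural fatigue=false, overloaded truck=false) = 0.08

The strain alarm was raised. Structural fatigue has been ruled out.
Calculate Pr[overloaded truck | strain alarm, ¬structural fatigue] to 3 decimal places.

Numerator (weight on configurations with overloaded truck): 0.71×0.05 = 0.035500
The normalizing constant is 0.08×0.95 + 0.71×0.05 = 0.111500
Posterior = 0.035500 / 0.111500 ≈ 0.318

Pr[overloaded truck | strain alarm, ¬structural fatigue] ≈ 0.318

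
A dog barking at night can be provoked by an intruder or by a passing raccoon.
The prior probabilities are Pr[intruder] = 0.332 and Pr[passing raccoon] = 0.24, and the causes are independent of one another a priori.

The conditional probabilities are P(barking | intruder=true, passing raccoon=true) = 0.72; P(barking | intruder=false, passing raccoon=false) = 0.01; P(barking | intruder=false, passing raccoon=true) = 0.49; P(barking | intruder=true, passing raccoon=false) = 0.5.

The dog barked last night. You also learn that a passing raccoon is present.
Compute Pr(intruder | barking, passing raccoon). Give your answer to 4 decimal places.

Pr(intruder | barking, passing raccoon) ≈ 0.4221

Sum P(barking|·) weighted by the priors over both values of intruder:
  P(barking | passing raccoon) = 0.49·0.668 + 0.72·0.332
        = 0.327320 + 0.239040 = 0.566360
The terms with intruder present sum to 0.239040, so
  P(intruder | barking, passing raccoon) = 0.239040 / 0.566360 ≈ 0.4221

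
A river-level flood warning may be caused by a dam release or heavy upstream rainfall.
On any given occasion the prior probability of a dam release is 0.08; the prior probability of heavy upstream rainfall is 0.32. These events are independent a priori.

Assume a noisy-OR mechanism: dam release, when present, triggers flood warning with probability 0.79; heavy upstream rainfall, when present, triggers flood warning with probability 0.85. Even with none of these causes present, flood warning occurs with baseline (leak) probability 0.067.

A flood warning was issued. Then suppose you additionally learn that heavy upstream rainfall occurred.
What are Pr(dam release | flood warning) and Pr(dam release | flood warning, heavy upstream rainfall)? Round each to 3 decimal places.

Pr(dam release | flood warning) ≈ 0.189; Pr(dam release | flood warning, heavy upstream rainfall) ≈ 0.089

Under noisy-OR, P(flood warning | causes) = 1 − (1−0.067)·∏(1−qᵢ) over the active causes.
Sum P(flood warning|·) weighted by the priors over the 4 (dam release, heavy upstream rainfall) configurations:
  P(flood warning) = 0.067×0.92×0.68 + 0.86005×0.92×0.32 + 0.80407×0.08×0.68 + 0.970611×0.08×0.32
        = 0.041915 + 0.253199 + 0.043741 + 0.024848 = 0.363703
Keeping only the dam release-present terms gives 0.068589, so
  P(dam release | flood warning) = 0.068589 / 0.363703 ≈ 0.189

With the extra evidence:
P(flood warning | heavy upstream rainfall) = 0.86005*0.92 + 0.970611*0.08 = 0.791246 + 0.077649 = 0.868895
Restricting to configurations with dam release present: 0.970611*0.08 = 0.077649.
Hence the posterior is 0.077649/0.868895 ≈ 0.089.
The drop from 0.189 to 0.089 is the explaining-away (discounting) effect.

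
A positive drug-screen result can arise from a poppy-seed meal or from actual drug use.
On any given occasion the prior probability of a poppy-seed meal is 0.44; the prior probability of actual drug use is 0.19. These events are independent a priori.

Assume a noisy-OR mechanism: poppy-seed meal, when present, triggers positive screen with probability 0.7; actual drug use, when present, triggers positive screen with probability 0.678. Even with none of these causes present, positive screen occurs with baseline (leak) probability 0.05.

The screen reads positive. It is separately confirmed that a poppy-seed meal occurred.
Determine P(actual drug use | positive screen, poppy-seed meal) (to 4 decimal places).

Under noisy-OR, P(positive screen | causes) = 1 − (1−0.05)·∏(1−qᵢ) over the active causes.
By total probability over both values of actual drug use:
  P(positive screen | poppy-seed meal) = 0.715×0.81 + 0.90823×0.19
        = 0.579150 + 0.172564 = 0.751714
The terms with actual drug use present sum to 0.172564, so
  P(actual drug use | positive screen, poppy-seed meal) = 0.172564 / 0.751714 ≈ 0.2296

P(actual drug use | positive screen, poppy-seed meal) ≈ 0.2296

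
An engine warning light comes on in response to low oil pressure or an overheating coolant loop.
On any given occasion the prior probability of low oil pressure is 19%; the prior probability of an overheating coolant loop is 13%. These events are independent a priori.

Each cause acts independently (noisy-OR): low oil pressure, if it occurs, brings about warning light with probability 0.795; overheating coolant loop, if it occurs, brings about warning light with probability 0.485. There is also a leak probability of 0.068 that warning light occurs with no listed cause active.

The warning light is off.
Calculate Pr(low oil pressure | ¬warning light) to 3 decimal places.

Pr(low oil pressure | ¬warning light) ≈ 0.046

Under noisy-OR, P(warning light | causes) = 1 − (1−0.068)·∏(1−qᵢ) over the active causes.
Sum P(¬warning light|·) weighted by the priors over the 4 (low oil pressure, overheating coolant loop) configurations:
  P(¬warning light) = 0.932*0.81*0.87 + 0.47998*0.81*0.13 + 0.19106*0.19*0.87 + 0.098396*0.19*0.13
        = 0.656780 + 0.050542 + 0.031582 + 0.002430 = 0.741334
The terms with low oil pressure present sum to 0.034012, so
  P(low oil pressure | ¬warning light) = 0.034012 / 0.741334 ≈ 0.046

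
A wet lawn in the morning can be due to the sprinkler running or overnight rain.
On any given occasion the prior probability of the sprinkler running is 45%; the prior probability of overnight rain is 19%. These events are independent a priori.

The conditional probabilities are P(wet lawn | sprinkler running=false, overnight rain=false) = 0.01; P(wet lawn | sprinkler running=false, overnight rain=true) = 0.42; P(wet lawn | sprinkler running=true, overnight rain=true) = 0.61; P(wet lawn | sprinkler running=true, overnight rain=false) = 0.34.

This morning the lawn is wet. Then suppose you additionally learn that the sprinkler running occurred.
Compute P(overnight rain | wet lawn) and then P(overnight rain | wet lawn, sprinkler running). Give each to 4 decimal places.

P(overnight rain | wet lawn) ≈ 0.4280; P(overnight rain | wet lawn, sprinkler running) ≈ 0.2962

For the numerator, keep only overnight rain=true terms: 0.043890 + 0.052155 = 0.096045
The normalizing constant is 0.01·0.55·0.81 + 0.42·0.55·0.19 + 0.34·0.45·0.81 + 0.61·0.45·0.19 = 0.224430
P(overnight rain | wet lawn) = 0.096045/0.224430 ≈ 0.4280

Now condition on the additional information:
For the numerator, keep only overnight rain=true terms: 0.61·0.19 = 0.115900
The normalizing constant is 0.34·0.81 + 0.61·0.19 = 0.391300
P(overnight rain | wet lawn, sprinkler running) = 0.115900/0.391300 ≈ 0.2962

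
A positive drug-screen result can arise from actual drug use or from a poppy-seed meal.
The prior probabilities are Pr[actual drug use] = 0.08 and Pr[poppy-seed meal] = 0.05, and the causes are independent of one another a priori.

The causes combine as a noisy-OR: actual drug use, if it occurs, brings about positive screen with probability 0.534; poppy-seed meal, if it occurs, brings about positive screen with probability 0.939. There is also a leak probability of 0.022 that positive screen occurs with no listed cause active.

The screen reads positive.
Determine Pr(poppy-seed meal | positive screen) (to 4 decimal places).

Pr(poppy-seed meal | positive screen) ≈ 0.4376

Under noisy-OR, P(positive screen | causes) = 1 − (1−0.022)·∏(1−qᵢ) over the active causes.
P(positive screen) = 0.022×0.92×0.95 + 0.940342×0.92×0.05 + 0.544252×0.08×0.95 + 0.972199×0.08×0.05 = 0.019228 + 0.043256 + 0.041363 + 0.003889 = 0.107736
Restricting to configurations with poppy-seed meal present: 0.043256 + 0.003889 = 0.047145.
Hence the posterior is 0.047145/0.107736 ≈ 0.4376.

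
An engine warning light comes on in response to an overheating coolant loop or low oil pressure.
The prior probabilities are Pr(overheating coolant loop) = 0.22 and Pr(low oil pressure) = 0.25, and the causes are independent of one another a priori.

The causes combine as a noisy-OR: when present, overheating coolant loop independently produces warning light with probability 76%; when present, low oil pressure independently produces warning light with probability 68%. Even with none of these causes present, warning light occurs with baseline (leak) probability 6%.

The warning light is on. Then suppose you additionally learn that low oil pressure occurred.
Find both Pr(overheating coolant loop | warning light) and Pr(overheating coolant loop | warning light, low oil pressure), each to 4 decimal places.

Under noisy-OR, P(warning light | causes) = 1 − (1−0.06)·∏(1−qᵢ) over the active causes.
Sum P(warning light|·) weighted by the priors over the 4 (overheating coolant loop, low oil pressure) configurations:
  P(warning light) = 0.06*0.78*0.75 + 0.6992*0.78*0.25 + 0.7744*0.22*0.75 + 0.927808*0.22*0.25
        = 0.035100 + 0.136344 + 0.127776 + 0.051029 = 0.350249
Configurations with overheating coolant loop contribute 0.178805, so
  P(overheating coolant loop | warning light) = 0.178805 / 0.350249 ≈ 0.5105

With the extra evidence:
P(warning light | low oil pressure) = 0.6992*0.78 + 0.927808*0.22 = 0.545376 + 0.204118 = 0.749494
Of this, 0.204118 comes from 0.927808*0.22 (the overheating coolant loop=true cases).
P(overheating coolant loop | warning light, low oil pressure) = 0.204118 / 0.749494 ≈ 0.2723

Pr(overheating coolant loop | warning light) ≈ 0.5105; Pr(overheating coolant loop | warning light, low oil pressure) ≈ 0.2723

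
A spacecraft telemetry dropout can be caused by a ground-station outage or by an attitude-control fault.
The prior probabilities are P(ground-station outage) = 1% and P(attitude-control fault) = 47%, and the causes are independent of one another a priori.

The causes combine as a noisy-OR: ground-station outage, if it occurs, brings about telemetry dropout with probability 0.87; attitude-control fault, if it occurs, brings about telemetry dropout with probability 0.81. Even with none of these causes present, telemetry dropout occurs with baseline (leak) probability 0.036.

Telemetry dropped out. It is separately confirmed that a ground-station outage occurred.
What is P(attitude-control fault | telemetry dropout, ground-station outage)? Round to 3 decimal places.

Under noisy-OR, P(telemetry dropout | causes) = 1 − (1−0.036)·∏(1−qᵢ) over the active causes.
P(telemetry dropout | ground-station outage) = 0.87468·0.53 + 0.976189·0.47 = 0.463580 + 0.458809 = 0.922389
Of this, 0.458809 comes from 0.976189·0.47 (the attitude-control fault=true cases).
Hence the posterior is 0.458809/0.922389 ≈ 0.497.

P(attitude-control fault | telemetry dropout, ground-station outage) ≈ 0.497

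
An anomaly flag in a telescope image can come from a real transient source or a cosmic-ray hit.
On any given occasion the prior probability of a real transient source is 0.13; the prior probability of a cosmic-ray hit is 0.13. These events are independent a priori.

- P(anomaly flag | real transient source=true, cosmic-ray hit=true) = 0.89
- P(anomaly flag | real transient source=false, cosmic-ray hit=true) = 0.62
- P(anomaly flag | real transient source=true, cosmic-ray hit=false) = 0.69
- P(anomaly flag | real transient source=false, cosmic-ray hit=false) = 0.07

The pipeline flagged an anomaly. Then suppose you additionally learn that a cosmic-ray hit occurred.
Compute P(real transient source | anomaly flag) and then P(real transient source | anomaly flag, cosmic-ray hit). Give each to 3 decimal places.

P(real transient source | anomaly flag) ≈ 0.431; P(real transient source | anomaly flag, cosmic-ray hit) ≈ 0.177

Enumerate the 4 (real transient source, cosmic-ray hit) configurations and weight by the priors:
  P(anomaly flag) = 0.07*0.87*0.87 + 0.62*0.87*0.13 + 0.69*0.13*0.87 + 0.89*0.13*0.13
        = 0.052983 + 0.070122 + 0.078039 + 0.015041 = 0.216185
Configurations with real transient source contribute 0.093080, so
  P(real transient source | anomaly flag) = 0.093080 / 0.216185 ≈ 0.431

With the extra evidence:
By total probability over both values of real transient source:
  P(anomaly flag | cosmic-ray hit) = 0.62·0.87 + 0.89·0.13
        = 0.539400 + 0.115700 = 0.655100
Keeping only the real transient source-present terms gives 0.115700, so
  P(real transient source | anomaly flag, cosmic-ray hit) = 0.115700 / 0.655100 ≈ 0.177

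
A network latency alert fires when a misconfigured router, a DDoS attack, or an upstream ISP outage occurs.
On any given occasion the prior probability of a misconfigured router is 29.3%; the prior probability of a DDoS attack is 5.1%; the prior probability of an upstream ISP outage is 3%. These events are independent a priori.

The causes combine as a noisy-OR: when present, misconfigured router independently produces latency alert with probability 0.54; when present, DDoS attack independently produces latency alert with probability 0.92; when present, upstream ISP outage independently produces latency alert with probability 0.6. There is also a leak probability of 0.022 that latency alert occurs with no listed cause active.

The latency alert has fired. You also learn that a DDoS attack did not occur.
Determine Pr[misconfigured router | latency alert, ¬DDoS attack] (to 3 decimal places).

Under noisy-OR, P(latency alert | causes) = 1 − (1−0.022)·∏(1−qᵢ) over the active causes.
By total probability over the 4 (misconfigured router, upstream ISP outage) configurations:
  P(latency alert | ¬DDoS attack) = 0.022·0.707·0.97 + 0.6088·0.707·0.03 + 0.55012·0.293·0.97 + 0.820048·0.293·0.03
        = 0.015087 + 0.012913 + 0.156350 + 0.007208 = 0.191558
Configurations with misconfigured router contribute 0.163558, so
  P(misconfigured router | latency alert, ¬DDoS attack) = 0.163558 / 0.191558 ≈ 0.854

Pr[misconfigured router | latency alert, ¬DDoS attack] ≈ 0.854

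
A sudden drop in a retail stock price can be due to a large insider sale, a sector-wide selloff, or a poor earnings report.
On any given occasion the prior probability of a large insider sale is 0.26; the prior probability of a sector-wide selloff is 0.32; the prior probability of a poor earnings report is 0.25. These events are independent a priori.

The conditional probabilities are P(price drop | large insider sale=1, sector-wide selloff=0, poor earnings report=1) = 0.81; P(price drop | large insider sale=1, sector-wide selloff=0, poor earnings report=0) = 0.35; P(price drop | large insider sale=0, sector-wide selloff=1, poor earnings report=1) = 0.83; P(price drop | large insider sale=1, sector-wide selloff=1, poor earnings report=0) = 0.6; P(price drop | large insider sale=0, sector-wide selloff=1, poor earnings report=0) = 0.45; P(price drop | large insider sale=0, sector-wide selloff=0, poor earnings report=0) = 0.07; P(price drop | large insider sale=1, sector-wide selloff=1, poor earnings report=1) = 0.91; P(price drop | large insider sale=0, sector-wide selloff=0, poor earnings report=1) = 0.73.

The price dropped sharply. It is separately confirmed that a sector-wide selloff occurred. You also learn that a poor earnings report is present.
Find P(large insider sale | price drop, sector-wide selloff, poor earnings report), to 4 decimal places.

P(large insider sale | price drop, sector-wide selloff, poor earnings report) ≈ 0.2781

P(price drop | sector-wide selloff, poor earnings report) = 0.83·0.74 + 0.91·0.26 = 0.614200 + 0.236600 = 0.850800
Of this, 0.236600 comes from 0.91·0.26 (the large insider sale=true cases).
So P(large insider sale | price drop, sector-wide selloff, poor earnings report) = 0.236600/0.850800 ≈ 0.2781.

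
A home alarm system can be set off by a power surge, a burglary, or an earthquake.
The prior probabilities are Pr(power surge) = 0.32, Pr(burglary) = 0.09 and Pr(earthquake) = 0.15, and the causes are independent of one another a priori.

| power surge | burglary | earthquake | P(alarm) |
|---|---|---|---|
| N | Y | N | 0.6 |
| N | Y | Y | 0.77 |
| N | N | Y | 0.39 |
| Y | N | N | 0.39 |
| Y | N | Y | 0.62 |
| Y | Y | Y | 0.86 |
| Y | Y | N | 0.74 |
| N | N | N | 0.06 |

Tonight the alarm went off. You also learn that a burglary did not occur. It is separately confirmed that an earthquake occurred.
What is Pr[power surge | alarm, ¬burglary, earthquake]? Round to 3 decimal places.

For the numerator, keep only power surge=true terms: 0.62*0.32 = 0.198400
The normalizing constant is 0.39*0.68 + 0.62*0.32 = 0.463600
P(power surge | alarm, ¬burglary, earthquake) = 0.198400/0.463600 ≈ 0.428

Pr[power surge | alarm, ¬burglary, earthquake] ≈ 0.428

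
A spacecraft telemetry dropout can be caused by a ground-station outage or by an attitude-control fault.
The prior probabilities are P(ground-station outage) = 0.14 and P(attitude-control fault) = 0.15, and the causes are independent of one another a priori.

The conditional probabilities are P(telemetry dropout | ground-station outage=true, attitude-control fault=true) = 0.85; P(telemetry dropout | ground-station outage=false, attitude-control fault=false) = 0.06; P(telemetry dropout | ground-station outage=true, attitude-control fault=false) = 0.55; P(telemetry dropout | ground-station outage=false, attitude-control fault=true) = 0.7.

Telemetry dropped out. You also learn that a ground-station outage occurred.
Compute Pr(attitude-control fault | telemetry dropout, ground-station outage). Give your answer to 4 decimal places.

Pr(attitude-control fault | telemetry dropout, ground-station outage) ≈ 0.2143

Enumerate both values of attitude-control fault and weight by the priors:
  P(telemetry dropout | ground-station outage) = 0.55*0.85 + 0.85*0.15
        = 0.467500 + 0.127500 = 0.595000
Keeping only the attitude-control fault-present terms gives 0.127500, so
  P(attitude-control fault | telemetry dropout, ground-station outage) = 0.127500 / 0.595000 ≈ 0.2143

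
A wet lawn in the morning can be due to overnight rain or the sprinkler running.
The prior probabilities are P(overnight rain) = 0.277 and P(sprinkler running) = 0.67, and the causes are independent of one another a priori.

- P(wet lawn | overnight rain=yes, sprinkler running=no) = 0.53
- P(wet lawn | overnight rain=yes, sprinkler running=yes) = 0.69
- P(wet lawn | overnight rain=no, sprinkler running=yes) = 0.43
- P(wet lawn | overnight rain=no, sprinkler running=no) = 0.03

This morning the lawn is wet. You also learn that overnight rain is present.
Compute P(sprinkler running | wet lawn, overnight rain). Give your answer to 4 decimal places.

Enumerate both values of sprinkler running and weight by the priors:
  P(wet lawn | overnight rain) = 0.53·0.33 + 0.69·0.67
        = 0.174900 + 0.462300 = 0.637200
The terms with sprinkler running present sum to 0.462300, so
  P(sprinkler running | wet lawn, overnight rain) = 0.462300 / 0.637200 ≈ 0.7255

P(sprinkler running | wet lawn, overnight rain) ≈ 0.7255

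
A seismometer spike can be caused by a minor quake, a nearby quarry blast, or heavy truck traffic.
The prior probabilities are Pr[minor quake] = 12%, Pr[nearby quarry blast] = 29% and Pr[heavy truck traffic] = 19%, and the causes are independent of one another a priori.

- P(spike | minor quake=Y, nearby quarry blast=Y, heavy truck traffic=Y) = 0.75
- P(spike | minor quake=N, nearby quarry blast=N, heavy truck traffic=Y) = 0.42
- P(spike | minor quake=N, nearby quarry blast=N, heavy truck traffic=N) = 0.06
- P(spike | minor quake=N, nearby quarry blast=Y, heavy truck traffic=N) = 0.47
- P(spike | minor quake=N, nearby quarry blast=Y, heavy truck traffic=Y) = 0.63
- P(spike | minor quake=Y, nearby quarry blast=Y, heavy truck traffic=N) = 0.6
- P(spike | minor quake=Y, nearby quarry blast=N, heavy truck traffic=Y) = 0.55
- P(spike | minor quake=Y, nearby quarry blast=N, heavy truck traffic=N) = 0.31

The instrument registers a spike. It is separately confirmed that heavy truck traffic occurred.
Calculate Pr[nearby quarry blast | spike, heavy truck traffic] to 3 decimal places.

Pr[nearby quarry blast | spike, heavy truck traffic] ≈ 0.377

P(spike | heavy truck traffic) = 0.42·0.88·0.71 + 0.63·0.88·0.29 + 0.55·0.12·0.71 + 0.75·0.12·0.29 = 0.262416 + 0.160776 + 0.046860 + 0.026100 = 0.496152
The nearby quarry blast-present share is 0.160776 + 0.026100 = 0.186876.
Hence the posterior is 0.186876/0.496152 ≈ 0.377.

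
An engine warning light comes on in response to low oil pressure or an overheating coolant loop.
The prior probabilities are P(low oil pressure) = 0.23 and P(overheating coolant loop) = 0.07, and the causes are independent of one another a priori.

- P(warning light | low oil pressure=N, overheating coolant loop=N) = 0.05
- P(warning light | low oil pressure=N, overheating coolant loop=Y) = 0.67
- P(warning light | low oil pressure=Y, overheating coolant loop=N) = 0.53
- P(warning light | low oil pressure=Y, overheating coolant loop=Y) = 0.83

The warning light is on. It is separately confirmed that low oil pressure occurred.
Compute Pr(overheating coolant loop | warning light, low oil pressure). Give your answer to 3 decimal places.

Enumerate both values of overheating coolant loop and weight by the priors:
  P(warning light | low oil pressure) = 0.53·0.93 + 0.83·0.07
        = 0.492900 + 0.058100 = 0.551000
Keeping only the overheating coolant loop-present terms gives 0.058100, so
  P(overheating coolant loop | warning light, low oil pressure) = 0.058100 / 0.551000 ≈ 0.105

Pr(overheating coolant loop | warning light, low oil pressure) ≈ 0.105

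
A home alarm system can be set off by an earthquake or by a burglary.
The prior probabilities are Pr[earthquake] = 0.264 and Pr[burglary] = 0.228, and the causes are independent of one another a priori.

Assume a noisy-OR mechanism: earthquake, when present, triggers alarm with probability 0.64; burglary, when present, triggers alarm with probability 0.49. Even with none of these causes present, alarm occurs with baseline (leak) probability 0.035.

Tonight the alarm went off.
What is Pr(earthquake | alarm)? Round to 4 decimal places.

Pr(earthquake | alarm) ≈ 0.6346

Under noisy-OR, P(alarm | causes) = 1 − (1−0.035)·∏(1−qᵢ) over the active causes.
P(alarm) = 0.035*0.736*0.772 + 0.50785*0.736*0.228 + 0.6526*0.264*0.772 + 0.822826*0.264*0.228 = 0.019887 + 0.085221 + 0.133005 + 0.049528 = 0.287641
Restricting to configurations with earthquake present: 0.133005 + 0.049528 = 0.182533.
P(earthquake | alarm) = 0.182533 / 0.287641 ≈ 0.6346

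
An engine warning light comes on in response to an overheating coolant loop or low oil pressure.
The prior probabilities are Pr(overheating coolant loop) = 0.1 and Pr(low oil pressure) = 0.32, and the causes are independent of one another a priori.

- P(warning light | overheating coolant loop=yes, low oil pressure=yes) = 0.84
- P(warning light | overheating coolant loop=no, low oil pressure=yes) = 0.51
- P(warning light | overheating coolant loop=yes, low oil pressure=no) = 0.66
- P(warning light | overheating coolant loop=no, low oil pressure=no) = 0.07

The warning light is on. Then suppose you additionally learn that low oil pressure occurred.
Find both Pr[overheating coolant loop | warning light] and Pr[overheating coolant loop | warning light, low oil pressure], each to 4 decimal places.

Pr[overheating coolant loop | warning light] ≈ 0.2744; Pr[overheating coolant loop | warning light, low oil pressure] ≈ 0.1547

Sum P(warning light|·) weighted by the priors over the 4 (overheating coolant loop, low oil pressure) configurations:
  P(warning light) = 0.07×0.9×0.68 + 0.51×0.9×0.32 + 0.66×0.1×0.68 + 0.84×0.1×0.32
        = 0.042840 + 0.146880 + 0.044880 + 0.026880 = 0.261480
The terms with overheating coolant loop present sum to 0.071760, so
  P(overheating coolant loop | warning light) = 0.071760 / 0.261480 ≈ 0.2744

Now condition on the additional information:
By total probability over both values of overheating coolant loop:
  P(warning light | low oil pressure) = 0.51*0.9 + 0.84*0.1
        = 0.459000 + 0.084000 = 0.543000
Configurations with overheating coolant loop contribute 0.084000, so
  P(overheating coolant loop | warning light, low oil pressure) = 0.084000 / 0.543000 ≈ 0.1547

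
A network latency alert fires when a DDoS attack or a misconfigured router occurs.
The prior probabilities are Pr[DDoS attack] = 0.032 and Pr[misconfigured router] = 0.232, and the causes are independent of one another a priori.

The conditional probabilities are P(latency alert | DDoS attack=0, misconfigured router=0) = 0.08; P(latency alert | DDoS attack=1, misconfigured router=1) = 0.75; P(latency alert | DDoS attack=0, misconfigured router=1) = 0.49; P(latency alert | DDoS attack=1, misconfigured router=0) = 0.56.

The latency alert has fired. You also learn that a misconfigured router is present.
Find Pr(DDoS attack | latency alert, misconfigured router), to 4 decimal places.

Pr(DDoS attack | latency alert, misconfigured router) ≈ 0.0482

Weight on DDoS attack=true, given the evidence: 0.75*0.032 = 0.024000
Denominator P(latency alert | misconfigured router): 0.49*0.968 + 0.75*0.032 = 0.498320
P(DDoS attack | latency alert, misconfigured router) = 0.024000/0.498320 ≈ 0.0482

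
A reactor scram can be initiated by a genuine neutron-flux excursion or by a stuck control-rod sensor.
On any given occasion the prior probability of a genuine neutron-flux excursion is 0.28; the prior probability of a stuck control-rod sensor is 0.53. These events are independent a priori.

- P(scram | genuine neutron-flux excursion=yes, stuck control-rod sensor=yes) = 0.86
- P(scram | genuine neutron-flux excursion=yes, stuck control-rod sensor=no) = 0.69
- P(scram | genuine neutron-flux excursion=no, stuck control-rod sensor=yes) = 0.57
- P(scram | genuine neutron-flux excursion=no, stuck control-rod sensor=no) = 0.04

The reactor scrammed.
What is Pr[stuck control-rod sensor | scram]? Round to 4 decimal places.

Pr[stuck control-rod sensor | scram] ≈ 0.7679

P(scram) = 0.04·0.72·0.47 + 0.57·0.72·0.53 + 0.69·0.28·0.47 + 0.86·0.28·0.53 = 0.013536 + 0.217512 + 0.090804 + 0.127624 = 0.449476
Of this, 0.345136 comes from 0.217512 + 0.127624 (the stuck control-rod sensor=true cases).
So P(stuck control-rod sensor | scram) = 0.345136/0.449476 ≈ 0.7679.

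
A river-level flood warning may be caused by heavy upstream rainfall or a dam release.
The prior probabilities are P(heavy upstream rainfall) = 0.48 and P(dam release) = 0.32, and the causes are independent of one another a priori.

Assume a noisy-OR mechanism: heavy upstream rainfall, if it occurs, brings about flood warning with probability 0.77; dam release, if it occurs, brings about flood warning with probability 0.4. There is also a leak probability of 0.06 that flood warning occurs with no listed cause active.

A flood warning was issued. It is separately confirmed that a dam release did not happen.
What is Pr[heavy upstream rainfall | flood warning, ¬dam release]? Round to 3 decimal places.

Pr[heavy upstream rainfall | flood warning, ¬dam release] ≈ 0.923

Under noisy-OR, P(flood warning | causes) = 1 − (1−0.06)·∏(1−qᵢ) over the active causes.
P(flood warning | ¬dam release) = 0.06·0.52 + 0.7838·0.48 = 0.031200 + 0.376224 = 0.407424
Of this, 0.376224 comes from 0.7838·0.48 (the heavy upstream rainfall=true cases).
Hence the posterior is 0.376224/0.407424 ≈ 0.923.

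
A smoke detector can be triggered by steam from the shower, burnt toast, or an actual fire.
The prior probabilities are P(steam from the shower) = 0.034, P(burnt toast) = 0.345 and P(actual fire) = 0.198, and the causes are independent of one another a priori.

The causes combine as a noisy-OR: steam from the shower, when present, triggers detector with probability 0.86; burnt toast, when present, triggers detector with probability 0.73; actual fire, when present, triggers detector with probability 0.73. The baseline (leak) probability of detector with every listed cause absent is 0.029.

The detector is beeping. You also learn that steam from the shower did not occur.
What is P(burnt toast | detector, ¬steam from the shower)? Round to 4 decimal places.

P(burnt toast | detector, ¬steam from the shower) ≈ 0.7070

Under noisy-OR, P(detector | causes) = 1 − (1−0.029)·∏(1−qᵢ) over the active causes.
Numerator (weight on configurations with burnt toast): 0.204150 + 0.063475 = 0.267625
The normalizing constant is 0.029·0.655·0.802 + 0.73783·0.655·0.198 + 0.73783·0.345·0.802 + 0.929214·0.345·0.198 = 0.378548
P(burnt toast | detector, ¬steam from the shower) = 0.267625/0.378548 ≈ 0.7070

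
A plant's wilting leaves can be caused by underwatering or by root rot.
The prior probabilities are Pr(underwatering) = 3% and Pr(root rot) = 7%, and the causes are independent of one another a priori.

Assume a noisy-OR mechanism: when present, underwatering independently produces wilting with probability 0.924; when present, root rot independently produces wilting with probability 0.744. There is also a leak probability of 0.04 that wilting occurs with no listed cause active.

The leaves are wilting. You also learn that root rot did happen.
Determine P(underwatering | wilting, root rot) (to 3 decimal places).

P(underwatering | wilting, root rot) ≈ 0.039

Under noisy-OR, P(wilting | causes) = 1 − (1−0.04)·∏(1−qᵢ) over the active causes.
Weight on underwatering=true, given the evidence: 0.981322×0.03 = 0.029440
Denominator P(wilting | root rot): 0.75424×0.97 + 0.981322×0.03 = 0.761053
Posterior = 0.029440 / 0.761053 ≈ 0.039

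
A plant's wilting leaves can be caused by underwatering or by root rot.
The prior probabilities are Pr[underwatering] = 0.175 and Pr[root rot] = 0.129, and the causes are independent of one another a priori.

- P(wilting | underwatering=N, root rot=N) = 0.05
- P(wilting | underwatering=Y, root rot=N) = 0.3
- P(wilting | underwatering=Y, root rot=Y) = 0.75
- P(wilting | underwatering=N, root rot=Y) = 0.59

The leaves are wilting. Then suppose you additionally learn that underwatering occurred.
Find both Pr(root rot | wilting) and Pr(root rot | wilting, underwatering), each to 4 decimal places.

Numerator (weight on configurations with root rot): 0.062791 + 0.016931 = 0.079722
The normalizing constant is 0.05*0.825*0.871 + 0.59*0.825*0.129 + 0.3*0.175*0.871 + 0.75*0.175*0.129 = 0.161378
Posterior = 0.079722 / 0.161378 ≈ 0.4940

With the extra evidence:
Sum P(wilting|·) weighted by the priors over both values of root rot:
  P(wilting | underwatering) = 0.3·0.871 + 0.75·0.129
        = 0.261300 + 0.096750 = 0.358050
Configurations with root rot contribute 0.096750, so
  P(root rot | wilting, underwatering) = 0.096750 / 0.358050 ≈ 0.2702

Pr(root rot | wilting) ≈ 0.4940; Pr(root rot | wilting, underwatering) ≈ 0.2702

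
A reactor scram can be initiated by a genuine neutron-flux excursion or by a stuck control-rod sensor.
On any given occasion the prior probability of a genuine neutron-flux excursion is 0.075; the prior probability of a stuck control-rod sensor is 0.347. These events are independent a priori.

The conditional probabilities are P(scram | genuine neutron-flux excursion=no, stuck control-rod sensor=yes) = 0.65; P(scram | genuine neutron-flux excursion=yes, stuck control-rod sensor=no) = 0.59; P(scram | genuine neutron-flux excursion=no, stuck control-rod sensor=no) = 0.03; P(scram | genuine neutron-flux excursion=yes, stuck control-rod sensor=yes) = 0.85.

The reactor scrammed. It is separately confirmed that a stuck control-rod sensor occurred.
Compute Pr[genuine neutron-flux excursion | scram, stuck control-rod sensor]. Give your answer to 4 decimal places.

Sum P(scram|·) weighted by the priors over both values of genuine neutron-flux excursion:
  P(scram | stuck control-rod sensor) = 0.65*0.925 + 0.85*0.075
        = 0.601250 + 0.063750 = 0.665000
The terms with genuine neutron-flux excursion present sum to 0.063750, so
  P(genuine neutron-flux excursion | scram, stuck control-rod sensor) = 0.063750 / 0.665000 ≈ 0.0959

Pr[genuine neutron-flux excursion | scram, stuck control-rod sensor] ≈ 0.0959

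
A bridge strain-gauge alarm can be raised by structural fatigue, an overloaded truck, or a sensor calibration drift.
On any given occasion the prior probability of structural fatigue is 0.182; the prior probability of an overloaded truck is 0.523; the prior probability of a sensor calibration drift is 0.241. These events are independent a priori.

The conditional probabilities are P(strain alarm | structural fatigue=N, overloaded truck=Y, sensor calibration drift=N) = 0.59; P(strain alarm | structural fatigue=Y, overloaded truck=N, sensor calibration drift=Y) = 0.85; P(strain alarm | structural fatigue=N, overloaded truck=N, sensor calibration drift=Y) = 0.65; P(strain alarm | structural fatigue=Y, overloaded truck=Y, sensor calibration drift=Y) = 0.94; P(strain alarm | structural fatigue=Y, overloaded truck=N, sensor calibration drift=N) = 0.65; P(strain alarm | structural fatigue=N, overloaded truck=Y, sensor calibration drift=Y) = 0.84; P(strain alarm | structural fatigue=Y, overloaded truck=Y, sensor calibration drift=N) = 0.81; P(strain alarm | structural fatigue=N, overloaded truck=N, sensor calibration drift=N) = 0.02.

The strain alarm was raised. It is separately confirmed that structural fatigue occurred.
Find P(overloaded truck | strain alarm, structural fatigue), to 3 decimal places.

P(strain alarm | structural fatigue) = 0.65*0.477*0.759 + 0.85*0.477*0.241 + 0.81*0.523*0.759 + 0.94*0.523*0.241 = 0.235328 + 0.097713 + 0.321535 + 0.118480 = 0.773056
The overloaded truck-present share is 0.321535 + 0.118480 = 0.440015.
P(overloaded truck | strain alarm, structural fatigue) = 0.440015 / 0.773056 ≈ 0.569

P(overloaded truck | strain alarm, structural fatigue) ≈ 0.569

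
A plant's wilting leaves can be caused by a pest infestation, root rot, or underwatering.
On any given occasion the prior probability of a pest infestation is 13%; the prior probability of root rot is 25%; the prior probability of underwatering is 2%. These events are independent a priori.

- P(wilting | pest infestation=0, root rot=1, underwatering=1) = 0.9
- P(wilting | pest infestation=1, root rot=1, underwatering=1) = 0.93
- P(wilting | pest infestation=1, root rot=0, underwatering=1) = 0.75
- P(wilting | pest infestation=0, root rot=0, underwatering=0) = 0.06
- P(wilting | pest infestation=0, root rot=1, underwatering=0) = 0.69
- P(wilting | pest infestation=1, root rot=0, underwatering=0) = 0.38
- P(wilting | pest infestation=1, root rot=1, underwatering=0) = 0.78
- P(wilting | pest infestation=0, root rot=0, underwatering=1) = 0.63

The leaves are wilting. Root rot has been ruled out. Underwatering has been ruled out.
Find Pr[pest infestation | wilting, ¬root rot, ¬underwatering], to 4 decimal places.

Pr[pest infestation | wilting, ¬root rot, ¬underwatering] ≈ 0.4862

P(wilting | ¬root rot, ¬underwatering) = 0.06×0.87 + 0.38×0.13 = 0.052200 + 0.049400 = 0.101600
The pest infestation-present share is 0.38×0.13 = 0.049400.
P(pest infestation | wilting, ¬root rot, ¬underwatering) = 0.049400 / 0.101600 ≈ 0.4862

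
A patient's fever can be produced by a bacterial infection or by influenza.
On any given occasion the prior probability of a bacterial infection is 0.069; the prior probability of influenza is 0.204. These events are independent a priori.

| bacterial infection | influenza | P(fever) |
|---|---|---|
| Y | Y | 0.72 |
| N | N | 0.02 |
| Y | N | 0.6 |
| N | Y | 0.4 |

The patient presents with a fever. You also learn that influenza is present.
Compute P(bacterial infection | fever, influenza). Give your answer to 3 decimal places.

Enumerate both values of bacterial infection and weight by the priors:
  P(fever | influenza) = 0.4·0.931 + 0.72·0.069
        = 0.372400 + 0.049680 = 0.422080
Keeping only the bacterial infection-present terms gives 0.049680, so
  P(bacterial infection | fever, influenza) = 0.049680 / 0.422080 ≈ 0.118

P(bacterial infection | fever, influenza) ≈ 0.118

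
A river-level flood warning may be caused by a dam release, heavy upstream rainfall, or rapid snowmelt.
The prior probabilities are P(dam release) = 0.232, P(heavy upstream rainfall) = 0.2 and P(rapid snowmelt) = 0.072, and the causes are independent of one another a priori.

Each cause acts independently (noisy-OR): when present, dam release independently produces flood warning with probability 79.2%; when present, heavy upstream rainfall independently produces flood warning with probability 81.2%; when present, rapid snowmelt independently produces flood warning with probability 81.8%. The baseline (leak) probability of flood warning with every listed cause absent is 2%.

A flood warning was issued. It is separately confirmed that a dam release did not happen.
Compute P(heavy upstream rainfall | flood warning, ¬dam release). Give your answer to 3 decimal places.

P(heavy upstream rainfall | flood warning, ¬dam release) ≈ 0.727

Under noisy-OR, P(flood warning | causes) = 1 − (1−0.02)·∏(1−qᵢ) over the active causes.
P(flood warning | ¬dam release) = 0.02*0.8*0.928 + 0.82164*0.8*0.072 + 0.81576*0.2*0.928 + 0.966468*0.2*0.072 = 0.014848 + 0.047326 + 0.151405 + 0.013917 = 0.227496
The heavy upstream rainfall-present share is 0.151405 + 0.013917 = 0.165322.
P(heavy upstream rainfall | flood warning, ¬dam release) = 0.165322 / 0.227496 ≈ 0.727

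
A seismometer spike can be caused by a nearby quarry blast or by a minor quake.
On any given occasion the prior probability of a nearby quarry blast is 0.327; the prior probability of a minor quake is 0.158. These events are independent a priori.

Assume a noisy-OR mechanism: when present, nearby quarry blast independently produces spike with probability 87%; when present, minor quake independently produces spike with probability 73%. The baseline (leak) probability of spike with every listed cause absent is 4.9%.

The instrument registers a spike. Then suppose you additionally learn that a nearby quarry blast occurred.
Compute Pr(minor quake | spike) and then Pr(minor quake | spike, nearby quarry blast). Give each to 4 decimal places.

Pr(minor quake | spike) ≈ 0.3240; Pr(minor quake | spike, nearby quarry blast) ≈ 0.1715

Under noisy-OR, P(spike | causes) = 1 − (1−0.049)·∏(1−qᵢ) over the active causes.
P(spike) = 0.049*0.673*0.842 + 0.74323*0.673*0.158 + 0.87637*0.327*0.842 + 0.96662*0.327*0.158 = 0.027767 + 0.079031 + 0.241294 + 0.049941 = 0.398033
The minor quake-present share is 0.079031 + 0.049941 = 0.128972.
P(minor quake | spike) = 0.128972 / 0.398033 ≈ 0.3240

Now condition on the additional information:
P(spike | nearby quarry blast) = 0.87637×0.842 + 0.96662×0.158 = 0.737904 + 0.152726 = 0.890630
Of this, 0.152726 comes from 0.96662×0.158 (the minor quake=true cases).
So P(minor quake | spike, nearby quarry blast) = 0.152726/0.890630 ≈ 0.1715.
This is intercausal reasoning (explaining away): once nearby quarry blast accounts for the spike, minor quake becomes less likely.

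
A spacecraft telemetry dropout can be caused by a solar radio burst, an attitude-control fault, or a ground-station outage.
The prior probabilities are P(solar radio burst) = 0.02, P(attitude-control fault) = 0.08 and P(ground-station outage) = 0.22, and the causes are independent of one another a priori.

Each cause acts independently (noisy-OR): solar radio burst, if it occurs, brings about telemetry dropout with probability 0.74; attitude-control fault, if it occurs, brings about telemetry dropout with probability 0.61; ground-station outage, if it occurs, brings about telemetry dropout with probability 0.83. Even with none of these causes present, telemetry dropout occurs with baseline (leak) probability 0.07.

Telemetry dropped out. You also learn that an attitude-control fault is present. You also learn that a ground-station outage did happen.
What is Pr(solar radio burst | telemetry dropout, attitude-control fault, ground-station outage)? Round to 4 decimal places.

Pr(solar radio burst | telemetry dropout, attitude-control fault, ground-station outage) ≈ 0.0210

Under noisy-OR, P(telemetry dropout | causes) = 1 − (1−0.07)·∏(1−qᵢ) over the active causes.
Enumerate both values of solar radio burst and weight by the priors:
  P(telemetry dropout | attitude-control fault, ground-station outage) = 0.938341·0.98 + 0.983969·0.02
        = 0.919574 + 0.019679 = 0.939253
Keeping only the solar radio burst-present terms gives 0.019679, so
  P(solar radio burst | telemetry dropout, attitude-control fault, ground-station outage) = 0.019679 / 0.939253 ≈ 0.0210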